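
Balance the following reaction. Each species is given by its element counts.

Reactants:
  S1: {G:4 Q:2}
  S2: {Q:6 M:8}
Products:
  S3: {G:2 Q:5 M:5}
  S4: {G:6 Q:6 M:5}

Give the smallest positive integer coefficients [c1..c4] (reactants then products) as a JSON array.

G: 6·4+5·0 = 24 | 6·2+2·6 = 24
Q: 6·2+5·6 = 42 | 6·5+2·6 = 42
M: 6·0+5·8 = 40 | 6·5+2·5 = 40
gcd(6,5,6,2) = 1

Coefficients: [6, 5, 6, 2]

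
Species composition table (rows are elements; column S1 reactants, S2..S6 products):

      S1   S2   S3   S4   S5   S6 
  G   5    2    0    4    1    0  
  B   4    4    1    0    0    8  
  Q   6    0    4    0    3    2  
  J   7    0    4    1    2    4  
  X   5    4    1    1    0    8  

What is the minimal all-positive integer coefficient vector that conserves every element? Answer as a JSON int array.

G: 4·5 = 20 | 1·2+4·0+4·4+2·1+1·0 = 20
B: 4·4 = 16 | 1·4+4·1+4·0+2·0+1·8 = 16
Q: 4·6 = 24 | 1·0+4·4+4·0+2·3+1·2 = 24
J: 4·7 = 28 | 1·0+4·4+4·1+2·2+1·4 = 28
X: 4·5 = 20 | 1·4+4·1+4·1+2·0+1·8 = 20
gcd(4,1,4,4,2,1) = 1

Coefficients: [4, 1, 4, 4, 2, 1]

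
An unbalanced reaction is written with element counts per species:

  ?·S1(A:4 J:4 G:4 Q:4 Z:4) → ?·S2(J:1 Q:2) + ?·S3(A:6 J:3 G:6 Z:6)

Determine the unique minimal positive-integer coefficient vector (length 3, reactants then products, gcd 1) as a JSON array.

A: 3·4 = 12 | 6·0+2·6 = 12
J: 3·4 = 12 | 6·1+2·3 = 12
G: 3·4 = 12 | 6·0+2·6 = 12
Q: 3·4 = 12 | 6·2+2·0 = 12
Z: 3·4 = 12 | 6·0+2·6 = 12
gcd(3,6,2) = 1

Coefficients: [3, 6, 2]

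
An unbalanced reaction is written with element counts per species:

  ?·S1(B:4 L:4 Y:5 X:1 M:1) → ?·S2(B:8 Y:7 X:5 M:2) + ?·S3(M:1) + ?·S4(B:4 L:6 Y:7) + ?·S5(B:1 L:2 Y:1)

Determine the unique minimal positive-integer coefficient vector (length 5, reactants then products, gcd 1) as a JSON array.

B: 5·4 = 20 | 1·8+3·0+2·4+4·1 = 20
L: 5·4 = 20 | 1·0+3·0+2·6+4·2 = 20
Y: 5·5 = 25 | 1·7+3·0+2·7+4·1 = 25
X: 5·1 = 5 | 1·5+3·0+2·0+4·0 = 5
M: 5·1 = 5 | 1·2+3·1+2·0+4·0 = 5
gcd(5,1,3,2,4) = 1

Coefficients: [5, 1, 3, 2, 4]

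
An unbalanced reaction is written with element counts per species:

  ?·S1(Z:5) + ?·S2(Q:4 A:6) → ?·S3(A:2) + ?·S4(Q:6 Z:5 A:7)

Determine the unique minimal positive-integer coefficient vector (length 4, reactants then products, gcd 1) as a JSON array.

Coefficients: [2, 3, 2, 2]

Q: 2·0+3·4 = 12 | 2·0+2·6 = 12
Z: 2·5+3·0 = 10 | 2·0+2·5 = 10
A: 2·0+3·6 = 18 | 2·2+2·7 = 18
gcd(2,3,2,2) = 1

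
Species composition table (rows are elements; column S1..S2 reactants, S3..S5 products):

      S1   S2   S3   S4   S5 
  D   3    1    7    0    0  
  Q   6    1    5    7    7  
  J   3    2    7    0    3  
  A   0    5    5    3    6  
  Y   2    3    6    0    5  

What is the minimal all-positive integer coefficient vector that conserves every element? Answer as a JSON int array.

Coefficients: [5, 6, 3, 1, 2]

D: 5·3+6·1 = 21 | 3·7+1·0+2·0 = 21
Q: 5·6+6·1 = 36 | 3·5+1·7+2·7 = 36
J: 5·3+6·2 = 27 | 3·7+1·0+2·3 = 27
A: 5·0+6·5 = 30 | 3·5+1·3+2·6 = 30
Y: 5·2+6·3 = 28 | 3·6+1·0+2·5 = 28
gcd(5,6,3,1,2) = 1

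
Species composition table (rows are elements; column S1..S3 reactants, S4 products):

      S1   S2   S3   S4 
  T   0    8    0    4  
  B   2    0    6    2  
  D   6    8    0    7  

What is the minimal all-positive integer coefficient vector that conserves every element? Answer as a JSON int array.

Coefficients: [3, 3, 1, 6]

T: 3·0+3·8+1·0 = 24 | 6·4 = 24
B: 3·2+3·0+1·6 = 12 | 6·2 = 12
D: 3·6+3·8+1·0 = 42 | 6·7 = 42
gcd(3,3,1,6) = 1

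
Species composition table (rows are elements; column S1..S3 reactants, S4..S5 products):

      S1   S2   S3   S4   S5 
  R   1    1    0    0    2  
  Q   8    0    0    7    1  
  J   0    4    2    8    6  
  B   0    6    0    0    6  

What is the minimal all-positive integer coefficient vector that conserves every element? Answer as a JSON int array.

R: 1·1+1·1+5·0 = 2 | 1·0+1·2 = 2
Q: 1·8+1·0+5·0 = 8 | 1·7+1·1 = 8
J: 1·0+1·4+5·2 = 14 | 1·8+1·6 = 14
B: 1·0+1·6+5·0 = 6 | 1·0+1·6 = 6
gcd(1,1,5,1,1) = 1

Coefficients: [1, 1, 5, 1, 1]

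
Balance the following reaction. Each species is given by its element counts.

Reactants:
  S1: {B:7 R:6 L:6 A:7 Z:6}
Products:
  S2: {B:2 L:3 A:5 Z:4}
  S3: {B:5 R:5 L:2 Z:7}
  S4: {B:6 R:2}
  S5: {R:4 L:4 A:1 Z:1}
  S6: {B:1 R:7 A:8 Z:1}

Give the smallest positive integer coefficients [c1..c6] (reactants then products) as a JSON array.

B: 6·7 = 42 | 6·2+1·5+4·6+4·0+1·1 = 42
R: 6·6 = 36 | 6·0+1·5+4·2+4·4+1·7 = 36
L: 6·6 = 36 | 6·3+1·2+4·0+4·4+1·0 = 36
A: 6·7 = 42 | 6·5+1·0+4·0+4·1+1·8 = 42
Z: 6·6 = 36 | 6·4+1·7+4·0+4·1+1·1 = 36
gcd(6,6,1,4,4,1) = 1

Coefficients: [6, 6, 1, 4, 4, 1]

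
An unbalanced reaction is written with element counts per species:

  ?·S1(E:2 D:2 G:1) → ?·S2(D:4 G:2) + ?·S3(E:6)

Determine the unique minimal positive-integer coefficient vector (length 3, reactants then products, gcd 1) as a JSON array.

E: 6·2 = 12 | 3·0+2·6 = 12
D: 6·2 = 12 | 3·4+2·0 = 12
G: 6·1 = 6 | 3·2+2·0 = 6
gcd(6,3,2) = 1

Coefficients: [6, 3, 2]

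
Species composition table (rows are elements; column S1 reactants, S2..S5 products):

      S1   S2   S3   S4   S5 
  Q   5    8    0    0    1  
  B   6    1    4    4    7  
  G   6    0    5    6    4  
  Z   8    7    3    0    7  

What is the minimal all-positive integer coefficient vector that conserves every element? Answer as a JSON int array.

Coefficients: [5, 3, 4, 1, 1]

Q: 5·5 = 25 | 3·8+4·0+1·0+1·1 = 25
B: 5·6 = 30 | 3·1+4·4+1·4+1·7 = 30
G: 5·6 = 30 | 3·0+4·5+1·6+1·4 = 30
Z: 5·8 = 40 | 3·7+4·3+1·0+1·7 = 40
gcd(5,3,4,1,1) = 1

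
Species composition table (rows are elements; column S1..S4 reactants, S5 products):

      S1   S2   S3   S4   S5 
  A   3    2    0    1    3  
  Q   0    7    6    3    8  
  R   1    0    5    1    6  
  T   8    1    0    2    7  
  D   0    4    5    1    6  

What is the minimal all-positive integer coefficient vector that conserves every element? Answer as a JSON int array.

A: 4·3+1·2+5·0+1·1 = 15 | 5·3 = 15
Q: 4·0+1·7+5·6+1·3 = 40 | 5·8 = 40
R: 4·1+1·0+5·5+1·1 = 30 | 5·6 = 30
T: 4·8+1·1+5·0+1·2 = 35 | 5·7 = 35
D: 4·0+1·4+5·5+1·1 = 30 | 5·6 = 30
gcd(4,1,5,1,5) = 1

Coefficients: [4, 1, 5, 1, 5]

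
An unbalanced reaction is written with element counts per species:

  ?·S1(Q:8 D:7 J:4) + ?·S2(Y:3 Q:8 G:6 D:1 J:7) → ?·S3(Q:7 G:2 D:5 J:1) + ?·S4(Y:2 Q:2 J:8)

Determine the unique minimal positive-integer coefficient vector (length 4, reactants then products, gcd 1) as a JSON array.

Coefficients: [4, 2, 6, 3]

Y: 4·0+2·3 = 6 | 6·0+3·2 = 6
Q: 4·8+2·8 = 48 | 6·7+3·2 = 48
G: 4·0+2·6 = 12 | 6·2+3·0 = 12
D: 4·7+2·1 = 30 | 6·5+3·0 = 30
J: 4·4+2·7 = 30 | 6·1+3·8 = 30
gcd(4,2,6,3) = 1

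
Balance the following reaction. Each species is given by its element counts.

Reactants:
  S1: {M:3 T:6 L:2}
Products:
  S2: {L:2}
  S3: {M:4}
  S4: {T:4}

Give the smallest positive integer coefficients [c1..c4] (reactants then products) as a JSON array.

Coefficients: [4, 4, 3, 6]

M: 4·3 = 12 | 4·0+3·4+6·0 = 12
T: 4·6 = 24 | 4·0+3·0+6·4 = 24
L: 4·2 = 8 | 4·2+3·0+6·0 = 8
gcd(4,4,3,6) = 1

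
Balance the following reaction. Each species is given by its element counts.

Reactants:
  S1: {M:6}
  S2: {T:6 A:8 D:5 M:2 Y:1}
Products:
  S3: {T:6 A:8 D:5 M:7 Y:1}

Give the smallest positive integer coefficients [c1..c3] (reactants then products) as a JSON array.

Coefficients: [5, 6, 6]

T: 5·0+6·6 = 36 | 6·6 = 36
A: 5·0+6·8 = 48 | 6·8 = 48
D: 5·0+6·5 = 30 | 6·5 = 30
M: 5·6+6·2 = 42 | 6·7 = 42
Y: 5·0+6·1 = 6 | 6·1 = 6
gcd(5,6,6) = 1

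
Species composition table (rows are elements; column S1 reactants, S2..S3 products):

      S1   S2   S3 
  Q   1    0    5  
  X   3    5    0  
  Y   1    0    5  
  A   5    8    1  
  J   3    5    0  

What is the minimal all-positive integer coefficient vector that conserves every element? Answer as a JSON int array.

Coefficients: [5, 3, 1]

Q: 5·1 = 5 | 3·0+1·5 = 5
X: 5·3 = 15 | 3·5+1·0 = 15
Y: 5·1 = 5 | 3·0+1·5 = 5
A: 5·5 = 25 | 3·8+1·1 = 25
J: 5·3 = 15 | 3·5+1·0 = 15
gcd(5,3,1) = 1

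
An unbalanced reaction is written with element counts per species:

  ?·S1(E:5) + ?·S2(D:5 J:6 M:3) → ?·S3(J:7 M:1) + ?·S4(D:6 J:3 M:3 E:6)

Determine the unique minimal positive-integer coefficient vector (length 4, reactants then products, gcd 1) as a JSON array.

Coefficients: [6, 6, 3, 5]

D: 6·0+6·5 = 30 | 3·0+5·6 = 30
J: 6·0+6·6 = 36 | 3·7+5·3 = 36
M: 6·0+6·3 = 18 | 3·1+5·3 = 18
E: 6·5+6·0 = 30 | 3·0+5·6 = 30
gcd(6,6,3,5) = 1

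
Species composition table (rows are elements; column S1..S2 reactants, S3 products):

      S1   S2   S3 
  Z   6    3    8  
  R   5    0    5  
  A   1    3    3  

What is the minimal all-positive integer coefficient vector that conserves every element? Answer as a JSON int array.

Coefficients: [3, 2, 3]

Z: 3·6+2·3 = 24 | 3·8 = 24
R: 3·5+2·0 = 15 | 3·5 = 15
A: 3·1+2·3 = 9 | 3·3 = 9
gcd(3,2,3) = 1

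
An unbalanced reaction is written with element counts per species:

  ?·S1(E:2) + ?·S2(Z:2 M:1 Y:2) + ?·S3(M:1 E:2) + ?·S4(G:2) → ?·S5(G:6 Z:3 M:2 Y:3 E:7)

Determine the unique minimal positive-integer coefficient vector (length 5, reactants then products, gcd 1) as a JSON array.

G: 6·0+3·0+1·0+6·2 = 12 | 2·6 = 12
Z: 6·0+3·2+1·0+6·0 = 6 | 2·3 = 6
M: 6·0+3·1+1·1+6·0 = 4 | 2·2 = 4
Y: 6·0+3·2+1·0+6·0 = 6 | 2·3 = 6
E: 6·2+3·0+1·2+6·0 = 14 | 2·7 = 14
gcd(6,3,1,6,2) = 1

Coefficients: [6, 3, 1, 6, 2]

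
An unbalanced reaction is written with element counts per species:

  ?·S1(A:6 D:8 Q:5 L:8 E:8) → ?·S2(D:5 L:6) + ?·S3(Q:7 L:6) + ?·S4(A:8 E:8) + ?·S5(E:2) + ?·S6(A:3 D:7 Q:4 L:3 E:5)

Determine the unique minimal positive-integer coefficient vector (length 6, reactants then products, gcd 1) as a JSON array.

A: 6·6 = 36 | 4·0+2·0+3·8+2·0+4·3 = 36
D: 6·8 = 48 | 4·5+2·0+3·0+2·0+4·7 = 48
Q: 6·5 = 30 | 4·0+2·7+3·0+2·0+4·4 = 30
L: 6·8 = 48 | 4·6+2·6+3·0+2·0+4·3 = 48
E: 6·8 = 48 | 4·0+2·0+3·8+2·2+4·5 = 48
gcd(6,4,2,3,2,4) = 1

Coefficients: [6, 4, 2, 3, 2, 4]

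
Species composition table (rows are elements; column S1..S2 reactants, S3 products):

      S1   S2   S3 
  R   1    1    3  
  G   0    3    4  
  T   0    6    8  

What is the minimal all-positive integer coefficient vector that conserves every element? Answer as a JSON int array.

Coefficients: [5, 4, 3]

R: 5·1+4·1 = 9 | 3·3 = 9
G: 5·0+4·3 = 12 | 3·4 = 12
T: 5·0+4·6 = 24 | 3·8 = 24
gcd(5,4,3) = 1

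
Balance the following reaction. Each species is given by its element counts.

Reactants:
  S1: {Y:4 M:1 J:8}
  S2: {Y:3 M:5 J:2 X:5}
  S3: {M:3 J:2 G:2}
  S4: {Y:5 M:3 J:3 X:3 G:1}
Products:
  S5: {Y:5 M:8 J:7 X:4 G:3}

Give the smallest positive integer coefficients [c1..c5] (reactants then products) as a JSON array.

Y: 1·4+2·3+5·0+2·5 = 20 | 4·5 = 20
M: 1·1+2·5+5·3+2·3 = 32 | 4·8 = 32
J: 1·8+2·2+5·2+2·3 = 28 | 4·7 = 28
X: 1·0+2·5+5·0+2·3 = 16 | 4·4 = 16
G: 1·0+2·0+5·2+2·1 = 12 | 4·3 = 12
gcd(1,2,5,2,4) = 1

Coefficients: [1, 2, 5, 2, 4]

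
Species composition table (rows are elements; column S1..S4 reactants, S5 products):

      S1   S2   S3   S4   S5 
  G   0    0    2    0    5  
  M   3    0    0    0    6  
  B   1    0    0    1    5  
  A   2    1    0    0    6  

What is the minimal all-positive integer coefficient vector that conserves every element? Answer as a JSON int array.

G: 4·0+4·0+5·2+6·0 = 10 | 2·5 = 10
M: 4·3+4·0+5·0+6·0 = 12 | 2·6 = 12
B: 4·1+4·0+5·0+6·1 = 10 | 2·5 = 10
A: 4·2+4·1+5·0+6·0 = 12 | 2·6 = 12
gcd(4,4,5,6,2) = 1

Coefficients: [4, 4, 5, 6, 2]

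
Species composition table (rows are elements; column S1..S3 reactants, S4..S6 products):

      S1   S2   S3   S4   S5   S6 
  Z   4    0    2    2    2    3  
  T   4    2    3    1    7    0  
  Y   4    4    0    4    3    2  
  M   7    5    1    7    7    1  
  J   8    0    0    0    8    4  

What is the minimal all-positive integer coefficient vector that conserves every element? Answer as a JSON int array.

Coefficients: [6, 2, 1, 3, 4, 4]

Z: 6·4+2·0+1·2 = 26 | 3·2+4·2+4·3 = 26
T: 6·4+2·2+1·3 = 31 | 3·1+4·7+4·0 = 31
Y: 6·4+2·4+1·0 = 32 | 3·4+4·3+4·2 = 32
M: 6·7+2·5+1·1 = 53 | 3·7+4·7+4·1 = 53
J: 6·8+2·0+1·0 = 48 | 3·0+4·8+4·4 = 48
gcd(6,2,1,3,4,4) = 1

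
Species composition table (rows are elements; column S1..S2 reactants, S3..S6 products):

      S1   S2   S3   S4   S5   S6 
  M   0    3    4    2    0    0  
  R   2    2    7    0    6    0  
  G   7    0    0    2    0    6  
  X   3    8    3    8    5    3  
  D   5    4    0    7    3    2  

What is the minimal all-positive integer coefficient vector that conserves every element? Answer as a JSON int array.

M: 4·0+6·3 = 18 | 2·4+5·2+1·0+3·0 = 18
R: 4·2+6·2 = 20 | 2·7+5·0+1·6+3·0 = 20
G: 4·7+6·0 = 28 | 2·0+5·2+1·0+3·6 = 28
X: 4·3+6·8 = 60 | 2·3+5·8+1·5+3·3 = 60
D: 4·5+6·4 = 44 | 2·0+5·7+1·3+3·2 = 44
gcd(4,6,2,5,1,3) = 1

Coefficients: [4, 6, 2, 5, 1, 3]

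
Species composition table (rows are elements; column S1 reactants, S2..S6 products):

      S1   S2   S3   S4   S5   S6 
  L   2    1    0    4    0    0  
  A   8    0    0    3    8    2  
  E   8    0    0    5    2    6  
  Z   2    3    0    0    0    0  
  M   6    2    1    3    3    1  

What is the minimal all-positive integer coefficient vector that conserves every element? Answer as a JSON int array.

L: 6·2 = 12 | 4·1+5·0+2·4+4·0+5·0 = 12
A: 6·8 = 48 | 4·0+5·0+2·3+4·8+5·2 = 48
E: 6·8 = 48 | 4·0+5·0+2·5+4·2+5·6 = 48
Z: 6·2 = 12 | 4·3+5·0+2·0+4·0+5·0 = 12
M: 6·6 = 36 | 4·2+5·1+2·3+4·3+5·1 = 36
gcd(6,4,5,2,4,5) = 1

Coefficients: [6, 4, 5, 2, 4, 5]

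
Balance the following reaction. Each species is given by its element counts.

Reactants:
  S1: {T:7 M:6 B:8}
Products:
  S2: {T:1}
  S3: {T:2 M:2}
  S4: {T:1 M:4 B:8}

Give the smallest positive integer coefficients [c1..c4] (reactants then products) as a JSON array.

T: 1·7 = 7 | 4·1+1·2+1·1 = 7
M: 1·6 = 6 | 4·0+1·2+1·4 = 6
B: 1·8 = 8 | 4·0+1·0+1·8 = 8
gcd(1,4,1,1) = 1

Coefficients: [1, 4, 1, 1]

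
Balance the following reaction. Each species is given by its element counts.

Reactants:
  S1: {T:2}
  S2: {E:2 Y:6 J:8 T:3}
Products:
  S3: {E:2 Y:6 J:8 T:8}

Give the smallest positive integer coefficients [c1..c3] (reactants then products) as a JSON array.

E: 5·0+2·2 = 4 | 2·2 = 4
Y: 5·0+2·6 = 12 | 2·6 = 12
J: 5·0+2·8 = 16 | 2·8 = 16
T: 5·2+2·3 = 16 | 2·8 = 16
gcd(5,2,2) = 1

Coefficients: [5, 2, 2]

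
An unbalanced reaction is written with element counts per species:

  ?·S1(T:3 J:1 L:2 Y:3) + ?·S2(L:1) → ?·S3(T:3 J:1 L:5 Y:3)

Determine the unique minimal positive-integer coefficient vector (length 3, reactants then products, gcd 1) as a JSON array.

Coefficients: [1, 3, 1]

T: 1·3+3·0 = 3 | 1·3 = 3
J: 1·1+3·0 = 1 | 1·1 = 1
L: 1·2+3·1 = 5 | 1·5 = 5
Y: 1·3+3·0 = 3 | 1·3 = 3
gcd(1,3,1) = 1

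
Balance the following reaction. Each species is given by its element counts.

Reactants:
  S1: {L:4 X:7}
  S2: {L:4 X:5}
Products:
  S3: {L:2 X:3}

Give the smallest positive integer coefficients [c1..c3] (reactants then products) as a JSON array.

Coefficients: [1, 1, 4]

L: 1·4+1·4 = 8 | 4·2 = 8
X: 1·7+1·5 = 12 | 4·3 = 12
gcd(1,1,4) = 1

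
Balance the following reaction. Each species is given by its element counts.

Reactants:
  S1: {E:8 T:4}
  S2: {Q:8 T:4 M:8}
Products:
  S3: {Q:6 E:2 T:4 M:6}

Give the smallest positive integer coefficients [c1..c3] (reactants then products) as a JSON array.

Coefficients: [1, 3, 4]

Q: 1·0+3·8 = 24 | 4·6 = 24
E: 1·8+3·0 = 8 | 4·2 = 8
T: 1·4+3·4 = 16 | 4·4 = 16
M: 1·0+3·8 = 24 | 4·6 = 24
gcd(1,3,4) = 1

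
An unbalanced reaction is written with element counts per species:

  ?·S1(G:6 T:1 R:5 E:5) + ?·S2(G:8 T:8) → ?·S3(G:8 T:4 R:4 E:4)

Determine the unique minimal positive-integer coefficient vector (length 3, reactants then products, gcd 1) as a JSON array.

Coefficients: [4, 2, 5]

G: 4·6+2·8 = 40 | 5·8 = 40
T: 4·1+2·8 = 20 | 5·4 = 20
R: 4·5+2·0 = 20 | 5·4 = 20
E: 4·5+2·0 = 20 | 5·4 = 20
gcd(4,2,5) = 1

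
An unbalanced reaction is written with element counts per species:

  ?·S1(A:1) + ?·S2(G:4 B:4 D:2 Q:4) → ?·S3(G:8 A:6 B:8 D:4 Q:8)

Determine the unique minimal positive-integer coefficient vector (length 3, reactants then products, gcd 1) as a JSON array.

G: 6·0+2·4 = 8 | 1·8 = 8
A: 6·1+2·0 = 6 | 1·6 = 6
B: 6·0+2·4 = 8 | 1·8 = 8
D: 6·0+2·2 = 4 | 1·4 = 4
Q: 6·0+2·4 = 8 | 1·8 = 8
gcd(6,2,1) = 1

Coefficients: [6, 2, 1]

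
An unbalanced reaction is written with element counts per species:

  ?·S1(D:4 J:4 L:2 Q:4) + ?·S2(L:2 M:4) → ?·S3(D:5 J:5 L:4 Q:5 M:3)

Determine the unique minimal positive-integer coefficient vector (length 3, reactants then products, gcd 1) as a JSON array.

D: 5·4+3·0 = 20 | 4·5 = 20
J: 5·4+3·0 = 20 | 4·5 = 20
L: 5·2+3·2 = 16 | 4·4 = 16
Q: 5·4+3·0 = 20 | 4·5 = 20
M: 5·0+3·4 = 12 | 4·3 = 12
gcd(5,3,4) = 1

Coefficients: [5, 3, 4]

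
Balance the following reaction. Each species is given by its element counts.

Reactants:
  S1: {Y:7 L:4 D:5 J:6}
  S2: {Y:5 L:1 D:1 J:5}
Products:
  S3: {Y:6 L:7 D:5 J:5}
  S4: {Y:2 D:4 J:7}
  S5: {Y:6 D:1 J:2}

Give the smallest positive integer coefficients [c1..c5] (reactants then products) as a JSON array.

Y: 5·7+1·5 = 40 | 3·6+2·2+3·6 = 40
L: 5·4+1·1 = 21 | 3·7+2·0+3·0 = 21
D: 5·5+1·1 = 26 | 3·5+2·4+3·1 = 26
J: 5·6+1·5 = 35 | 3·5+2·7+3·2 = 35
gcd(5,1,3,2,3) = 1

Coefficients: [5, 1, 3, 2, 3]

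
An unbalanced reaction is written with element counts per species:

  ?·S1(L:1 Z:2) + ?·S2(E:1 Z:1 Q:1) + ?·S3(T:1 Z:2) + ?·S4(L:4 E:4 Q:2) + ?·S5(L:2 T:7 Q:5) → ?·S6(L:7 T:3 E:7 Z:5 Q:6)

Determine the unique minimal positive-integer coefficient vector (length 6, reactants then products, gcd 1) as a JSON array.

L: 3·1+5·0+2·0+4·4+1·2 = 21 | 3·7 = 21
T: 3·0+5·0+2·1+4·0+1·7 = 9 | 3·3 = 9
E: 3·0+5·1+2·0+4·4+1·0 = 21 | 3·7 = 21
Z: 3·2+5·1+2·2+4·0+1·0 = 15 | 3·5 = 15
Q: 3·0+5·1+2·0+4·2+1·5 = 18 | 3·6 = 18
gcd(3,5,2,4,1,3) = 1

Coefficients: [3, 5, 2, 4, 1, 3]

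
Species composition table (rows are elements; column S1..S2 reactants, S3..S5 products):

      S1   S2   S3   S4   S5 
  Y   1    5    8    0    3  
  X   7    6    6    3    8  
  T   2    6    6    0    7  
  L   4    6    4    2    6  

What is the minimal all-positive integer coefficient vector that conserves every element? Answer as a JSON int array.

Coefficients: [4, 2, 1, 6, 2]

Y: 4·1+2·5 = 14 | 1·8+6·0+2·3 = 14
X: 4·7+2·6 = 40 | 1·6+6·3+2·8 = 40
T: 4·2+2·6 = 20 | 1·6+6·0+2·7 = 20
L: 4·4+2·6 = 28 | 1·4+6·2+2·6 = 28
gcd(4,2,1,6,2) = 1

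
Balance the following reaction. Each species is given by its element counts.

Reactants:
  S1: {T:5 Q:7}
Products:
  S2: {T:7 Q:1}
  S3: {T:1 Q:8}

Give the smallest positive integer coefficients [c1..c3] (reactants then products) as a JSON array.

T: 5·5 = 25 | 3·7+4·1 = 25
Q: 5·7 = 35 | 3·1+4·8 = 35
gcd(5,3,4) = 1

Coefficients: [5, 3, 4]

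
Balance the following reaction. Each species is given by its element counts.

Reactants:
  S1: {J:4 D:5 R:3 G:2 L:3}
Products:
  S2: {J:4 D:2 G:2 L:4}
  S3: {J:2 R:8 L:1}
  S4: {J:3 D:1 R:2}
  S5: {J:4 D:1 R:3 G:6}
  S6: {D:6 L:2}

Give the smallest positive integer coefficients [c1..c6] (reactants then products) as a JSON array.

J: 5·4 = 20 | 2·4+1·2+2·3+1·4+3·0 = 20
D: 5·5 = 25 | 2·2+1·0+2·1+1·1+3·6 = 25
R: 5·3 = 15 | 2·0+1·8+2·2+1·3+3·0 = 15
G: 5·2 = 10 | 2·2+1·0+2·0+1·6+3·0 = 10
L: 5·3 = 15 | 2·4+1·1+2·0+1·0+3·2 = 15
gcd(5,2,1,2,1,3) = 1

Coefficients: [5, 2, 1, 2, 1, 3]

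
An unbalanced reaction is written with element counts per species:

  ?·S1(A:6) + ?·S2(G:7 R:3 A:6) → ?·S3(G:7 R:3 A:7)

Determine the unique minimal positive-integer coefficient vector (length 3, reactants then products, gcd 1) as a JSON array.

G: 1·0+6·7 = 42 | 6·7 = 42
R: 1·0+6·3 = 18 | 6·3 = 18
A: 1·6+6·6 = 42 | 6·7 = 42
gcd(1,6,6) = 1

Coefficients: [1, 6, 6]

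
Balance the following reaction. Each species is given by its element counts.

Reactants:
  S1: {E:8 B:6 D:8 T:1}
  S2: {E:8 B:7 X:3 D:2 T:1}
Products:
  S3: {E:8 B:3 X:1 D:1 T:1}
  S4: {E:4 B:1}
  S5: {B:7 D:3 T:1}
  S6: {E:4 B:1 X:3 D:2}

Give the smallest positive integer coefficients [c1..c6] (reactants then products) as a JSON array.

E: 2·8+6·8 = 64 | 3·8+5·4+5·0+5·4 = 64
B: 2·6+6·7 = 54 | 3·3+5·1+5·7+5·1 = 54
X: 2·0+6·3 = 18 | 3·1+5·0+5·0+5·3 = 18
D: 2·8+6·2 = 28 | 3·1+5·0+5·3+5·2 = 28
T: 2·1+6·1 = 8 | 3·1+5·0+5·1+5·0 = 8
gcd(2,6,3,5,5,5) = 1

Coefficients: [2, 6, 3, 5, 5, 5]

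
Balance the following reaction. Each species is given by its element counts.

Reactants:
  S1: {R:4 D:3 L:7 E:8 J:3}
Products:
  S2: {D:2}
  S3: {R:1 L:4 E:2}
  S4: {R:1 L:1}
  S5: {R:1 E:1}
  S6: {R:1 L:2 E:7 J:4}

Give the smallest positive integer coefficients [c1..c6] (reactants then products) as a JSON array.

R: 4·4 = 16 | 6·0+4·1+6·1+3·1+3·1 = 16
D: 4·3 = 12 | 6·2+4·0+6·0+3·0+3·0 = 12
L: 4·7 = 28 | 6·0+4·4+6·1+3·0+3·2 = 28
E: 4·8 = 32 | 6·0+4·2+6·0+3·1+3·7 = 32
J: 4·3 = 12 | 6·0+4·0+6·0+3·0+3·4 = 12
gcd(4,6,4,6,3,3) = 1

Coefficients: [4, 6, 4, 6, 3, 3]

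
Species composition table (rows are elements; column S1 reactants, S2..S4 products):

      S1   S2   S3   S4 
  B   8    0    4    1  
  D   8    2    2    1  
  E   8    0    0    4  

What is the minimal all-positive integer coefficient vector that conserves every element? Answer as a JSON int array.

Coefficients: [2, 3, 3, 4]

B: 2·8 = 16 | 3·0+3·4+4·1 = 16
D: 2·8 = 16 | 3·2+3·2+4·1 = 16
E: 2·8 = 16 | 3·0+3·0+4·4 = 16
gcd(2,3,3,4) = 1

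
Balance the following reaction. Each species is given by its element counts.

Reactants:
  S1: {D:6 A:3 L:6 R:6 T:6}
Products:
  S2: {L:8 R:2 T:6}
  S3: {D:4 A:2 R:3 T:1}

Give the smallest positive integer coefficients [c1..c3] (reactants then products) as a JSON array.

Coefficients: [4, 3, 6]

D: 4·6 = 24 | 3·0+6·4 = 24
A: 4·3 = 12 | 3·0+6·2 = 12
L: 4·6 = 24 | 3·8+6·0 = 24
R: 4·6 = 24 | 3·2+6·3 = 24
T: 4·6 = 24 | 3·6+6·1 = 24
gcd(4,3,6) = 1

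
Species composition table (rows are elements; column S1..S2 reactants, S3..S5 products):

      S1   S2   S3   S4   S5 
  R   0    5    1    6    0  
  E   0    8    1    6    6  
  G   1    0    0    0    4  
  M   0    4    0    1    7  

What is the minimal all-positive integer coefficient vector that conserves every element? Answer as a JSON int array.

Coefficients: [4, 2, 4, 1, 1]

R: 4·0+2·5 = 10 | 4·1+1·6+1·0 = 10
E: 4·0+2·8 = 16 | 4·1+1·6+1·6 = 16
G: 4·1+2·0 = 4 | 4·0+1·0+1·4 = 4
M: 4·0+2·4 = 8 | 4·0+1·1+1·7 = 8
gcd(4,2,4,1,1) = 1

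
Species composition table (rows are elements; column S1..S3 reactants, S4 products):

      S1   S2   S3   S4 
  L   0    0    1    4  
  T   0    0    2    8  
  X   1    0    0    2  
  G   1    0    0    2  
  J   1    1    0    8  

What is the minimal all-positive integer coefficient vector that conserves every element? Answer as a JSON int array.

L: 2·0+6·0+4·1 = 4 | 1·4 = 4
T: 2·0+6·0+4·2 = 8 | 1·8 = 8
X: 2·1+6·0+4·0 = 2 | 1·2 = 2
G: 2·1+6·0+4·0 = 2 | 1·2 = 2
J: 2·1+6·1+4·0 = 8 | 1·8 = 8
gcd(2,6,4,1) = 1

Coefficients: [2, 6, 4, 1]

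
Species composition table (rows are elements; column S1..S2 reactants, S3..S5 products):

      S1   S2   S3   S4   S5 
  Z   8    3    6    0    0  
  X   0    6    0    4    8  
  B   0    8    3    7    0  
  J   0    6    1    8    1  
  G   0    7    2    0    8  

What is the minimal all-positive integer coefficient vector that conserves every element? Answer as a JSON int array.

Coefficients: [3, 4, 6, 2, 2]

Z: 3·8+4·3 = 36 | 6·6+2·0+2·0 = 36
X: 3·0+4·6 = 24 | 6·0+2·4+2·8 = 24
B: 3·0+4·8 = 32 | 6·3+2·7+2·0 = 32
J: 3·0+4·6 = 24 | 6·1+2·8+2·1 = 24
G: 3·0+4·7 = 28 | 6·2+2·0+2·8 = 28
gcd(3,4,6,2,2) = 1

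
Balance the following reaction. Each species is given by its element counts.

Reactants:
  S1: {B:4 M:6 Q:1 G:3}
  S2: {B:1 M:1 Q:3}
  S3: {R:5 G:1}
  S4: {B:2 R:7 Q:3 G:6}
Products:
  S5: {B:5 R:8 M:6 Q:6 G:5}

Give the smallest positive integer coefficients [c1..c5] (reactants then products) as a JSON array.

B: 3·4+6·1+5·0+1·2 = 20 | 4·5 = 20
R: 3·0+6·0+5·5+1·7 = 32 | 4·8 = 32
M: 3·6+6·1+5·0+1·0 = 24 | 4·6 = 24
Q: 3·1+6·3+5·0+1·3 = 24 | 4·6 = 24
G: 3·3+6·0+5·1+1·6 = 20 | 4·5 = 20
gcd(3,6,5,1,4) = 1

Coefficients: [3, 6, 5, 1, 4]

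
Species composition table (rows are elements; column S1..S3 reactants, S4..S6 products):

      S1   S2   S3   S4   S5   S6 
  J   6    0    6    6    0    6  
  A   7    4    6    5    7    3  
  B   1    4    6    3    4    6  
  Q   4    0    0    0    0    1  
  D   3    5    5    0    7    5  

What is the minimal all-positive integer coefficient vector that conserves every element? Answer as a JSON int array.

J: 1·6+3·0+6·6 = 42 | 3·6+4·0+4·6 = 42
A: 1·7+3·4+6·6 = 55 | 3·5+4·7+4·3 = 55
B: 1·1+3·4+6·6 = 49 | 3·3+4·4+4·6 = 49
Q: 1·4+3·0+6·0 = 4 | 3·0+4·0+4·1 = 4
D: 1·3+3·5+6·5 = 48 | 3·0+4·7+4·5 = 48
gcd(1,3,6,3,4,4) = 1

Coefficients: [1, 3, 6, 3, 4, 4]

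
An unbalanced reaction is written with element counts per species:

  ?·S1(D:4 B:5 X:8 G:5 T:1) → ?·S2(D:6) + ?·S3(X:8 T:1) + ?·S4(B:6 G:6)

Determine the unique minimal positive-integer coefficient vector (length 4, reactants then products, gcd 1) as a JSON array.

Coefficients: [6, 4, 6, 5]

D: 6·4 = 24 | 4·6+6·0+5·0 = 24
B: 6·5 = 30 | 4·0+6·0+5·6 = 30
X: 6·8 = 48 | 4·0+6·8+5·0 = 48
G: 6·5 = 30 | 4·0+6·0+5·6 = 30
T: 6·1 = 6 | 4·0+6·1+5·0 = 6
gcd(6,4,6,5) = 1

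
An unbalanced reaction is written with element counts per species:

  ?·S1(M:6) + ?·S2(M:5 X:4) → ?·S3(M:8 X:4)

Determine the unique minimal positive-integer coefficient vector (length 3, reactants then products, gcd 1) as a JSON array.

M: 1·6+2·5 = 16 | 2·8 = 16
X: 1·0+2·4 = 8 | 2·4 = 8
gcd(1,2,2) = 1

Coefficients: [1, 2, 2]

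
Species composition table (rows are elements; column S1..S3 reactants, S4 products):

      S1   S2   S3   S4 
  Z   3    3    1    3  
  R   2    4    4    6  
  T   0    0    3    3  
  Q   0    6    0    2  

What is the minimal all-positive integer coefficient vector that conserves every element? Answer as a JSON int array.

Z: 1·3+1·3+3·1 = 9 | 3·3 = 9
R: 1·2+1·4+3·4 = 18 | 3·6 = 18
T: 1·0+1·0+3·3 = 9 | 3·3 = 9
Q: 1·0+1·6+3·0 = 6 | 3·2 = 6
gcd(1,1,3,3) = 1

Coefficients: [1, 1, 3, 3]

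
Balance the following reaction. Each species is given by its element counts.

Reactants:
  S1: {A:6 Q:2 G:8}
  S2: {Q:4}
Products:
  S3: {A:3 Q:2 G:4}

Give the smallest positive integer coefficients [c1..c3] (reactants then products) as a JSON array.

Coefficients: [2, 1, 4]

A: 2·6+1·0 = 12 | 4·3 = 12
Q: 2·2+1·4 = 8 | 4·2 = 8
G: 2·8+1·0 = 16 | 4·4 = 16
gcd(2,1,4) = 1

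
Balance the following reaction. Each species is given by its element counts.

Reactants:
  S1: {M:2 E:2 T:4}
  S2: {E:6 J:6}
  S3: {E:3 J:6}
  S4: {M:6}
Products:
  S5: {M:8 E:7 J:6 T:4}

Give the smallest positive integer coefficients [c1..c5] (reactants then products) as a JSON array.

Coefficients: [3, 2, 1, 3, 3]

M: 3·2+2·0+1·0+3·6 = 24 | 3·8 = 24
E: 3·2+2·6+1·3+3·0 = 21 | 3·7 = 21
J: 3·0+2·6+1·6+3·0 = 18 | 3·6 = 18
T: 3·4+2·0+1·0+3·0 = 12 | 3·4 = 12
gcd(3,2,1,3,3) = 1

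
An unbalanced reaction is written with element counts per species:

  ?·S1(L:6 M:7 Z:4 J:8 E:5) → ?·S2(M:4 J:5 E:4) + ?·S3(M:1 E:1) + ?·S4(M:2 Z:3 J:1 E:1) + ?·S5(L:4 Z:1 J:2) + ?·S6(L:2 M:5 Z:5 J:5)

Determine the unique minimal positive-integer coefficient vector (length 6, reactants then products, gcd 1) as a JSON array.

Coefficients: [3, 2, 6, 1, 4, 1]

L: 3·6 = 18 | 2·0+6·0+1·0+4·4+1·2 = 18
M: 3·7 = 21 | 2·4+6·1+1·2+4·0+1·5 = 21
Z: 3·4 = 12 | 2·0+6·0+1·3+4·1+1·5 = 12
J: 3·8 = 24 | 2·5+6·0+1·1+4·2+1·5 = 24
E: 3·5 = 15 | 2·4+6·1+1·1+4·0+1·0 = 15
gcd(3,2,6,1,4,1) = 1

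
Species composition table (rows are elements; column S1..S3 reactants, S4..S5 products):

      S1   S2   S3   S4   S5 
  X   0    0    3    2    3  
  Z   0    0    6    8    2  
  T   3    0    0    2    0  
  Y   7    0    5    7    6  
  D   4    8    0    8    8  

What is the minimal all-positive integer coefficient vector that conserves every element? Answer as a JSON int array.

X: 2·0+5·0+5·3 = 15 | 3·2+3·3 = 15
Z: 2·0+5·0+5·6 = 30 | 3·8+3·2 = 30
T: 2·3+5·0+5·0 = 6 | 3·2+3·0 = 6
Y: 2·7+5·0+5·5 = 39 | 3·7+3·6 = 39
D: 2·4+5·8+5·0 = 48 | 3·8+3·8 = 48
gcd(2,5,5,3,3) = 1

Coefficients: [2, 5, 5, 3, 3]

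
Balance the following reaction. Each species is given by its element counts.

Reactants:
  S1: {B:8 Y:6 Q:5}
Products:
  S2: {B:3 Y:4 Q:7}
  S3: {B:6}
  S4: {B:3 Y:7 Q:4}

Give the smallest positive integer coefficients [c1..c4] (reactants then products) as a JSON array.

B: 6·8 = 48 | 2·3+5·6+4·3 = 48
Y: 6·6 = 36 | 2·4+5·0+4·7 = 36
Q: 6·5 = 30 | 2·7+5·0+4·4 = 30
gcd(6,2,5,4) = 1

Coefficients: [6, 2, 5, 4]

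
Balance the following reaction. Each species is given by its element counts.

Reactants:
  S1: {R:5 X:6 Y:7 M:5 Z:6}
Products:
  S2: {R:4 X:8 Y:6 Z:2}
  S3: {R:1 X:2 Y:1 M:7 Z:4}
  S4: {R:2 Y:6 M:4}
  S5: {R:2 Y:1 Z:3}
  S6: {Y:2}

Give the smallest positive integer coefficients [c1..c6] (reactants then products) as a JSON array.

Coefficients: [5, 3, 3, 1, 4, 2]

R: 5·5 = 25 | 3·4+3·1+1·2+4·2+2·0 = 25
X: 5·6 = 30 | 3·8+3·2+1·0+4·0+2·0 = 30
Y: 5·7 = 35 | 3·6+3·1+1·6+4·1+2·2 = 35
M: 5·5 = 25 | 3·0+3·7+1·4+4·0+2·0 = 25
Z: 5·6 = 30 | 3·2+3·4+1·0+4·3+2·0 = 30
gcd(5,3,3,1,4,2) = 1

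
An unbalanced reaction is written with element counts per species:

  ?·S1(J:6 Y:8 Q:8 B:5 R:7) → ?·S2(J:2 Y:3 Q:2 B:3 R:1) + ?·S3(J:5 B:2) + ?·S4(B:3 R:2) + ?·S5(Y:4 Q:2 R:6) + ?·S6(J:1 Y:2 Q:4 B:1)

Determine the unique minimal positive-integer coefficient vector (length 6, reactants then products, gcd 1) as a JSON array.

J: 4·6 = 24 | 2·2+3·5+1·0+4·0+5·1 = 24
Y: 4·8 = 32 | 2·3+3·0+1·0+4·4+5·2 = 32
Q: 4·8 = 32 | 2·2+3·0+1·0+4·2+5·4 = 32
B: 4·5 = 20 | 2·3+3·2+1·3+4·0+5·1 = 20
R: 4·7 = 28 | 2·1+3·0+1·2+4·6+5·0 = 28
gcd(4,2,3,1,4,5) = 1

Coefficients: [4, 2, 3, 1, 4, 5]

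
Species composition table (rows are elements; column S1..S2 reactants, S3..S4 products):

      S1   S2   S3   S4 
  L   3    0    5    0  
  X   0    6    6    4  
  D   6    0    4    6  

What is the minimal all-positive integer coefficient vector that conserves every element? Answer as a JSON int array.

L: 5·3+5·0 = 15 | 3·5+3·0 = 15
X: 5·0+5·6 = 30 | 3·6+3·4 = 30
D: 5·6+5·0 = 30 | 3·4+3·6 = 30
gcd(5,5,3,3) = 1

Coefficients: [5, 5, 3, 3]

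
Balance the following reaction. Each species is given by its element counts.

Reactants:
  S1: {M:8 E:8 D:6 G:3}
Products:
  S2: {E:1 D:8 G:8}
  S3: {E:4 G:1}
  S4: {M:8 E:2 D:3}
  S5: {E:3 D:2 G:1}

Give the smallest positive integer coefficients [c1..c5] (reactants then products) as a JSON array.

M: 6·8 = 48 | 1·0+5·0+6·8+5·0 = 48
E: 6·8 = 48 | 1·1+5·4+6·2+5·3 = 48
D: 6·6 = 36 | 1·8+5·0+6·3+5·2 = 36
G: 6·3 = 18 | 1·8+5·1+6·0+5·1 = 18
gcd(6,1,5,6,5) = 1

Coefficients: [6, 1, 5, 6, 5]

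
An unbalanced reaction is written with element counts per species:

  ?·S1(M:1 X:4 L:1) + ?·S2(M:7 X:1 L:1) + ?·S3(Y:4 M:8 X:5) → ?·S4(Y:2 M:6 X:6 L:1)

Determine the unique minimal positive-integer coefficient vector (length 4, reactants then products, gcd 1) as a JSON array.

Y: 5·0+1·0+3·4 = 12 | 6·2 = 12
M: 5·1+1·7+3·8 = 36 | 6·6 = 36
X: 5·4+1·1+3·5 = 36 | 6·6 = 36
L: 5·1+1·1+3·0 = 6 | 6·1 = 6
gcd(5,1,3,6) = 1

Coefficients: [5, 1, 3, 6]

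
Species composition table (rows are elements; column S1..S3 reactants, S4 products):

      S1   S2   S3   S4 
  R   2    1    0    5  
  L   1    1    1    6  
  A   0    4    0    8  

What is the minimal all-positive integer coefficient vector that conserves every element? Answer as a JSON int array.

Coefficients: [3, 4, 5, 2]

R: 3·2+4·1+5·0 = 10 | 2·5 = 10
L: 3·1+4·1+5·1 = 12 | 2·6 = 12
A: 3·0+4·4+5·0 = 16 | 2·8 = 16
gcd(3,4,5,2) = 1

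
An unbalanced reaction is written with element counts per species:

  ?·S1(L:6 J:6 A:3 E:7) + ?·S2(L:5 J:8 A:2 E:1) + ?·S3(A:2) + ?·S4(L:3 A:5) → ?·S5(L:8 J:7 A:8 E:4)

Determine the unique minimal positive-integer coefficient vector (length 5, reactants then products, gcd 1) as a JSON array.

L: 3·6+3·5+4·0+5·3 = 48 | 6·8 = 48
J: 3·6+3·8+4·0+5·0 = 42 | 6·7 = 42
A: 3·3+3·2+4·2+5·5 = 48 | 6·8 = 48
E: 3·7+3·1+4·0+5·0 = 24 | 6·4 = 24
gcd(3,3,4,5,6) = 1

Coefficients: [3, 3, 4, 5, 6]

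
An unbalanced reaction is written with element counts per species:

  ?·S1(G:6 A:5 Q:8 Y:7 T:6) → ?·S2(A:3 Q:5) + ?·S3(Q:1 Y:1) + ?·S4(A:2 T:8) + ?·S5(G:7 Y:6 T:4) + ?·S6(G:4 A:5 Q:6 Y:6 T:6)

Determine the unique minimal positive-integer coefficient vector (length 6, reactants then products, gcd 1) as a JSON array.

Coefficients: [6, 6, 6, 1, 4, 2]

G: 6·6 = 36 | 6·0+6·0+1·0+4·7+2·4 = 36
A: 6·5 = 30 | 6·3+6·0+1·2+4·0+2·5 = 30
Q: 6·8 = 48 | 6·5+6·1+1·0+4·0+2·6 = 48
Y: 6·7 = 42 | 6·0+6·1+1·0+4·6+2·6 = 42
T: 6·6 = 36 | 6·0+6·0+1·8+4·4+2·6 = 36
gcd(6,6,6,1,4,2) = 1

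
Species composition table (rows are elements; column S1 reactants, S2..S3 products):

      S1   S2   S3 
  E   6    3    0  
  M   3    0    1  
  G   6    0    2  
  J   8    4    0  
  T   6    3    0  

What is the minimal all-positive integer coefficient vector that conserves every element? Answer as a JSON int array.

Coefficients: [1, 2, 3]

E: 1·6 = 6 | 2·3+3·0 = 6
M: 1·3 = 3 | 2·0+3·1 = 3
G: 1·6 = 6 | 2·0+3·2 = 6
J: 1·8 = 8 | 2·4+3·0 = 8
T: 1·6 = 6 | 2·3+3·0 = 6
gcd(1,2,3) = 1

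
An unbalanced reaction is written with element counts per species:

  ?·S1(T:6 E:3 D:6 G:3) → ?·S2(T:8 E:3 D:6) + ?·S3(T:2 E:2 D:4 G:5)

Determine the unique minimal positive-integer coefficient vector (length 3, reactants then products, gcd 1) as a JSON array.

Coefficients: [5, 3, 3]

T: 5·6 = 30 | 3·8+3·2 = 30
E: 5·3 = 15 | 3·3+3·2 = 15
D: 5·6 = 30 | 3·6+3·4 = 30
G: 5·3 = 15 | 3·0+3·5 = 15
gcd(5,3,3) = 1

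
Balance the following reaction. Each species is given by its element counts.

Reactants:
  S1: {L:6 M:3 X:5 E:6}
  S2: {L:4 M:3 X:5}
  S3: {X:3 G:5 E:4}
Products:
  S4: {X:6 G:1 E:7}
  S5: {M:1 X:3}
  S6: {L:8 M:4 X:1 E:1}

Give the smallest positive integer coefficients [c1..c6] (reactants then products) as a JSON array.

L: 6·6+1·4+1·0 = 40 | 5·0+1·0+5·8 = 40
M: 6·3+1·3+1·0 = 21 | 5·0+1·1+5·4 = 21
X: 6·5+1·5+1·3 = 38 | 5·6+1·3+5·1 = 38
G: 6·0+1·0+1·5 = 5 | 5·1+1·0+5·0 = 5
E: 6·6+1·0+1·4 = 40 | 5·7+1·0+5·1 = 40
gcd(6,1,1,5,1,5) = 1

Coefficients: [6, 1, 1, 5, 1, 5]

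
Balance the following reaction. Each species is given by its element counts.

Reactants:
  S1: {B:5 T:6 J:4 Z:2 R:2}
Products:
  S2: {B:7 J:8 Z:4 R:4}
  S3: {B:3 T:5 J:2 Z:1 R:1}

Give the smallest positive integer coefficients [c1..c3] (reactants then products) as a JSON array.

Coefficients: [5, 1, 6]

B: 5·5 = 25 | 1·7+6·3 = 25
T: 5·6 = 30 | 1·0+6·5 = 30
J: 5·4 = 20 | 1·8+6·2 = 20
Z: 5·2 = 10 | 1·4+6·1 = 10
R: 5·2 = 10 | 1·4+6·1 = 10
gcd(5,1,6) = 1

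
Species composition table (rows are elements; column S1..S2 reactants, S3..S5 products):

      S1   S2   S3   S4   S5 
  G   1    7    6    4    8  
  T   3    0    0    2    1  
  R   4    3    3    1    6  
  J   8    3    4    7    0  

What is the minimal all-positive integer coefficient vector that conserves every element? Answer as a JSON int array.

G: 1·1+5·7 = 36 | 4·6+1·4+1·8 = 36
T: 1·3+5·0 = 3 | 4·0+1·2+1·1 = 3
R: 1·4+5·3 = 19 | 4·3+1·1+1·6 = 19
J: 1·8+5·3 = 23 | 4·4+1·7+1·0 = 23
gcd(1,5,4,1,1) = 1

Coefficients: [1, 5, 4, 1, 1]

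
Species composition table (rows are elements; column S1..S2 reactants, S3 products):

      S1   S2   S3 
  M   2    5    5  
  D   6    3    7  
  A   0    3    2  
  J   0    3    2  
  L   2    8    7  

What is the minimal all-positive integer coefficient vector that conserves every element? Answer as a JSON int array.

M: 5·2+4·5 = 30 | 6·5 = 30
D: 5·6+4·3 = 42 | 6·7 = 42
A: 5·0+4·3 = 12 | 6·2 = 12
J: 5·0+4·3 = 12 | 6·2 = 12
L: 5·2+4·8 = 42 | 6·7 = 42
gcd(5,4,6) = 1

Coefficients: [5, 4, 6]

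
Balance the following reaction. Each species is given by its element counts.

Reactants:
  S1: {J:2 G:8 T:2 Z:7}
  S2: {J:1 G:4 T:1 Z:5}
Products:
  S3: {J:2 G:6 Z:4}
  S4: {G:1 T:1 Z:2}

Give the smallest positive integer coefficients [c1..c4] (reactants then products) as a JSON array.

J: 2·2+2·1 = 6 | 3·2+6·0 = 6
G: 2·8+2·4 = 24 | 3·6+6·1 = 24
T: 2·2+2·1 = 6 | 3·0+6·1 = 6
Z: 2·7+2·5 = 24 | 3·4+6·2 = 24
gcd(2,2,3,6) = 1

Coefficients: [2, 2, 3, 6]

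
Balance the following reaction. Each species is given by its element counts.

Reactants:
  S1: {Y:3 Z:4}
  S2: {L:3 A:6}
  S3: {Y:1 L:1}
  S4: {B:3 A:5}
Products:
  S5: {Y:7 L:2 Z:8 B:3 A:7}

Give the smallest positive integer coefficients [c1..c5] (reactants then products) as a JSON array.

Coefficients: [6, 1, 3, 3, 3]

Y: 6·3+1·0+3·1+3·0 = 21 | 3·7 = 21
L: 6·0+1·3+3·1+3·0 = 6 | 3·2 = 6
Z: 6·4+1·0+3·0+3·0 = 24 | 3·8 = 24
B: 6·0+1·0+3·0+3·3 = 9 | 3·3 = 9
A: 6·0+1·6+3·0+3·5 = 21 | 3·7 = 21
gcd(6,1,3,3,3) = 1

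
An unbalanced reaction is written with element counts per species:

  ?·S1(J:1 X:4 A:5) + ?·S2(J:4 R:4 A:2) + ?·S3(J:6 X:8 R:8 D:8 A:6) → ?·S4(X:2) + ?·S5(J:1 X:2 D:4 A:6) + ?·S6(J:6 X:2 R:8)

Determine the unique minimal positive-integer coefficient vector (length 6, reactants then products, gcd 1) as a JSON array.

Coefficients: [2, 4, 3, 5, 6, 5]

J: 2·1+4·4+3·6 = 36 | 5·0+6·1+5·6 = 36
X: 2·4+4·0+3·8 = 32 | 5·2+6·2+5·2 = 32
R: 2·0+4·4+3·8 = 40 | 5·0+6·0+5·8 = 40
D: 2·0+4·0+3·8 = 24 | 5·0+6·4+5·0 = 24
A: 2·5+4·2+3·6 = 36 | 5·0+6·6+5·0 = 36
gcd(2,4,3,5,6,5) = 1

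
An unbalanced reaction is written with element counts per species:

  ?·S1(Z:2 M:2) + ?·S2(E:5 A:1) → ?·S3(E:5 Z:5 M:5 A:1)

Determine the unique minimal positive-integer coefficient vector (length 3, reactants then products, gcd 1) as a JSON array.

Coefficients: [5, 2, 2]

E: 5·0+2·5 = 10 | 2·5 = 10
Z: 5·2+2·0 = 10 | 2·5 = 10
M: 5·2+2·0 = 10 | 2·5 = 10
A: 5·0+2·1 = 2 | 2·1 = 2
gcd(5,2,2) = 1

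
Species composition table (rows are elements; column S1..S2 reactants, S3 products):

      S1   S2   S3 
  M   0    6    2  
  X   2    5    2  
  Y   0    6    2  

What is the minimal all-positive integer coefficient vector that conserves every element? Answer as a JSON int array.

Coefficients: [1, 2, 6]

M: 1·0+2·6 = 12 | 6·2 = 12
X: 1·2+2·5 = 12 | 6·2 = 12
Y: 1·0+2·6 = 12 | 6·2 = 12
gcd(1,2,6) = 1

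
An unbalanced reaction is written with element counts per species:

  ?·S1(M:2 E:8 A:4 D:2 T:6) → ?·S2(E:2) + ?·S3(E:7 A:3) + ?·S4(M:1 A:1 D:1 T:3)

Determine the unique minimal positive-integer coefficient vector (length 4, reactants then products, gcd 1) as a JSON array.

Coefficients: [3, 5, 2, 6]

M: 3·2 = 6 | 5·0+2·0+6·1 = 6
E: 3·8 = 24 | 5·2+2·7+6·0 = 24
A: 3·4 = 12 | 5·0+2·3+6·1 = 12
D: 3·2 = 6 | 5·0+2·0+6·1 = 6
T: 3·6 = 18 | 5·0+2·0+6·3 = 18
gcd(3,5,2,6) = 1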